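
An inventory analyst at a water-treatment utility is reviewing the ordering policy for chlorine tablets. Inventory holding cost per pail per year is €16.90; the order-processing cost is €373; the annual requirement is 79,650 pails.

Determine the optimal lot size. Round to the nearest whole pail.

1,875 pails

Q* = √(2·D·S / H) = √(2·79,650·373 / 16.9) = √3,515,911.2 ≈ 1,875.08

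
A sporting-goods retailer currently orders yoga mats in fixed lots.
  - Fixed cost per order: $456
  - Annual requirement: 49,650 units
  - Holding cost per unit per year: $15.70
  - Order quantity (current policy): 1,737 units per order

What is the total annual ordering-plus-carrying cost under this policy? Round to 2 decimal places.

$26,669.65

Annual ordering cost = (D/Q)·S = (49,650/1,737) × 456 = $13,034.20
Annual holding cost  = (Q/2)·H = (1,737/2) × 15.7 = $13,635.45
Total = $13,034.20 + $13,635.45 = $26,669.65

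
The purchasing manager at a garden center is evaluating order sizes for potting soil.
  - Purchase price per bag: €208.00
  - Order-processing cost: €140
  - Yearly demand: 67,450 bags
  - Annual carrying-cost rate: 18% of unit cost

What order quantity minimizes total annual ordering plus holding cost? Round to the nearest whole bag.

710 bags

Holding cost per bag per year: H = 18% × €208 = €37.4400
2DS/H = 2·67,450·140/37.44 = 504,433.76
EOQ = √504,433.76 ≈ 710.24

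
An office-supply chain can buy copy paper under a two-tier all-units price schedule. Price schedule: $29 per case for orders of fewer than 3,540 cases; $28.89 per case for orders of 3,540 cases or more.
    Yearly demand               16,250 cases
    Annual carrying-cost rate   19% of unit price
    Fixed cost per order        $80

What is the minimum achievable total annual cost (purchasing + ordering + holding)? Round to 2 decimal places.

$475,034.97

H₁ = 19%×$29 = $5.5100;  H₂ = 19%×$28.89 = $5.4891
EOQ₁ = √(2×16,250×80/5.5100) = 686.93  (< 3,540, feasible at tier 1)
EOQ₂ = √(2×16,250×80/5.4891) = 688.23  (< 3,540 → use Q = 3,540 at tier-2 price)
TC(tier 1 (EOQ₁), Q≈686.9) = $475,034.97
TC(tier 2, Q≈3,540.0) = $479,545.44
Minimum at tier 1 (EOQ₁): $475,034.97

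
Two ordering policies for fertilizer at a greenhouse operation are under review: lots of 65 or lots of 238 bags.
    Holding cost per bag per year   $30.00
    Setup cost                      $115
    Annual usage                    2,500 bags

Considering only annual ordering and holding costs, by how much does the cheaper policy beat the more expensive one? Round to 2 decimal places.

Annual cost at Q: ordering D·S/Q plus holding Q·H/2.
TC(65) = (2,500/65)×115 + (65/2)×30 = $5,398.08
TC(238) = (2,500/238)×115 + (238/2)×30 = $4,777.98
Lots of 238 are cheaper by $620.09.

$620.09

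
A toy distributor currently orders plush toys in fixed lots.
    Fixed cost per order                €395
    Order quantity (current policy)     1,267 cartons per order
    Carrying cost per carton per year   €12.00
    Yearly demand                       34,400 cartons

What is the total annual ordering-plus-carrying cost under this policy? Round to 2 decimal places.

Ordering: D/Q × S = 34,400/1,267 × €395 = €10,724.55
Holding:  Q/2 × H = 1,267/2 × €12 = €7,602.00
Total = €10,724.55 + €7,602.00 = €18,326.55

€18,326.55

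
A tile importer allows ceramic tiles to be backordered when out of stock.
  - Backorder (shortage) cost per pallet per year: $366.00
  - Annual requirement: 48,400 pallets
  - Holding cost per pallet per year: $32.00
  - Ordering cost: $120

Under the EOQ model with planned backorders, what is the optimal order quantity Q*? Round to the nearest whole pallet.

Basic EOQ = √(2·48,400·120/32) = 602.495
Backorder adjustment √((H+b)/b) = √((32+366)/366) = 1.0428
Q* = 602.495 × 1.0428 ≈ 628.28

628 pallets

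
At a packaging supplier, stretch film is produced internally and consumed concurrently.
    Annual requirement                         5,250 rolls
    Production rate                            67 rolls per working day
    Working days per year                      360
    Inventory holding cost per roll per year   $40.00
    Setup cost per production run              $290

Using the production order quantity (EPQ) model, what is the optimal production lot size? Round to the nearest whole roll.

Daily demand d = 5,250/360 = 14.583; p = 67; 1 − d/p = 0.78234
EPQ = √(2DS / (H(1 − d/p)))
    = √(2 × 5,250 × 290 / (40 × 0.78234)) ≈ 311.94

312 rolls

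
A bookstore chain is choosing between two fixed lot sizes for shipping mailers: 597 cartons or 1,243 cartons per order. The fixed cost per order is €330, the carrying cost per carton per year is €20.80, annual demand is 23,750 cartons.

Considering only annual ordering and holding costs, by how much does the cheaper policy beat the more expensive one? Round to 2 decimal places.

Annual cost at Q: ordering D·S/Q plus holding Q·H/2.
TC(597) = (23,750/597)×330 + (597/2)×20.8 = €19,336.94
TC(1,243) = (23,750/1,243)×330 + (1,243/2)×20.8 = €19,232.51
|ΔTC| = |€19,336.94 − €19,232.51| = €104.43

€104.43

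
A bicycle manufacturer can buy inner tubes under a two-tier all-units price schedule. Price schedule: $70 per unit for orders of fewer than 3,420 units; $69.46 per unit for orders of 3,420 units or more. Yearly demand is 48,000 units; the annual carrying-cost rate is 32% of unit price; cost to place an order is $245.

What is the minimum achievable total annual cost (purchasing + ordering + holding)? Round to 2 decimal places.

$3,375,527.11

H₁ = 32%×$70 = $22.4000;  H₂ = 32%×$69.46 = $22.2272
EOQ₁ = √(2×48,000×245/22.4000) = 1,024.70  (< 3,420, feasible at tier 1)
EOQ₂ = √(2×48,000×245/22.2272) = 1,028.67  (< 3,420 → use Q = 3,420 at tier-2 price)
TC(tier 1 (EOQ₁), Q≈1,024.7) = $3,382,953.17
TC(tier 2, Q≈3,420.0) = $3,375,527.11
Minimum at tier 2: $3,375,527.11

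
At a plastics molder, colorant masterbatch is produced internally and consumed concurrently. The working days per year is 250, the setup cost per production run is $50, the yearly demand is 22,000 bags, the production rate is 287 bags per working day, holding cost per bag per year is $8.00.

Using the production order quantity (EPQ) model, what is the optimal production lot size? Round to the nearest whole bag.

630 bags

Daily demand d = 22,000/250 = 88.000; p = 287; 1 − d/p = 0.69338
EPQ = √(2DS / (H(1 − d/p)))
    = √(2 × 22,000 × 50 / (8 × 0.69338)) ≈ 629.77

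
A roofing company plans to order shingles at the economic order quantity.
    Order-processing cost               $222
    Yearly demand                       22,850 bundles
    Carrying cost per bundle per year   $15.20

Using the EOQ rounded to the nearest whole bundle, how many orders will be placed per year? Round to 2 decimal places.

27.97 orders per year

Q* = √(2·D·S / H) = √(2·22,850·222 / 15.2) = √667,460.5 ≈ 816.98 → Q = 817
Orders per year = D/Q = 22,850 / 817 = 27.968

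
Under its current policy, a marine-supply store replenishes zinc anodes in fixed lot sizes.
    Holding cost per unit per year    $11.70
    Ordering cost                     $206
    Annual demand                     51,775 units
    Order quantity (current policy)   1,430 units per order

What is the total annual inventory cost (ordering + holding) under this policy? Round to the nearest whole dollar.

$15,824

Ordering: D/Q × S = 51,775/1,430 × $206 = $7,458.50
Holding:  Q/2 × H = 1,430/2 × $11.7 = $8,365.50
Total = $7,458.50 + $8,365.50 = $15,824.00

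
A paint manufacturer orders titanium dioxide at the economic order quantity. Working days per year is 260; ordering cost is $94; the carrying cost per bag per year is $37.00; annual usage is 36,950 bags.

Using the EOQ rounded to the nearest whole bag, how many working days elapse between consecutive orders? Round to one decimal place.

2DS/H = 2·36,950·94/37 = 187,745.95
EOQ = √187,745.95 ≈ 433.30 → Q = 433 bags
Days between orders = 260 / (D/Q) = 260 / 85.335 ≈ 3.047

3.0 days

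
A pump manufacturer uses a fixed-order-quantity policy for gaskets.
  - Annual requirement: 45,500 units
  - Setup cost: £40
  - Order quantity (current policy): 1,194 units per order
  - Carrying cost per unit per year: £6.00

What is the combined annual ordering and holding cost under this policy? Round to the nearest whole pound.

Annual ordering cost = (D/Q)·S = (45,500/1,194) × 40 = £1,524.29
Annual holding cost  = (Q/2)·H = (1,194/2) × 6 = £3,582.00
Total = £1,524.29 + £3,582.00 = £5,106.29

£5,106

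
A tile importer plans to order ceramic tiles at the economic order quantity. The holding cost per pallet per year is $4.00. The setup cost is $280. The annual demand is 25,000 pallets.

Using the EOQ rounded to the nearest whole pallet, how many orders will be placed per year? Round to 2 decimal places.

EOQ = √(2DS/H) = √(2 × 25,000 × 280 / 4)
    = √(3,500,000.00) ≈ 1,870.83 → Q = 1,871
N = D/Q = 25,000/1,871 ≈ 13.362 orders/yr

13.36 orders per year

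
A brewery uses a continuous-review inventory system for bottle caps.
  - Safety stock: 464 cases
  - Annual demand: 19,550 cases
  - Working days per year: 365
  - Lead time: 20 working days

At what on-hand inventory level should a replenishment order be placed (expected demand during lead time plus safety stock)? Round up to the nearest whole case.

1,536 cases

Daily demand d = 19,550 / 365 = 53.562 cases/day
Demand during lead time = 53.562 × 20 = 1,071.23
Reorder point = 1,071.23 + 464 = 1,535.23 → round up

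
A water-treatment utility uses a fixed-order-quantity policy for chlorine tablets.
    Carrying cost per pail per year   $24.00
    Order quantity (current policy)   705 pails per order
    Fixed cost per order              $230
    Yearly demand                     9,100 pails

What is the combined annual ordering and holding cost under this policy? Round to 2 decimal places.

Ordering: D/Q × S = 9,100/705 × $230 = $2,968.79
Holding:  Q/2 × H = 705/2 × $24 = $8,460.00
Total = $2,968.79 + $8,460.00 = $11,428.79

$11,428.79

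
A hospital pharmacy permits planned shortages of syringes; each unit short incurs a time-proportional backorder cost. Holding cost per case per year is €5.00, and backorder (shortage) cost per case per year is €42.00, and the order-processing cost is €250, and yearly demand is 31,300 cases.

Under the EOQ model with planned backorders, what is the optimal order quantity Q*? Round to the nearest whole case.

Basic EOQ = √(2·31,300·250/5) = 1,769.181
Backorder adjustment √((H+b)/b) = √((5+42)/42) = 1.0579
Q* = 1,769.181 × 1.0579 ≈ 1,871.53

1,872 cases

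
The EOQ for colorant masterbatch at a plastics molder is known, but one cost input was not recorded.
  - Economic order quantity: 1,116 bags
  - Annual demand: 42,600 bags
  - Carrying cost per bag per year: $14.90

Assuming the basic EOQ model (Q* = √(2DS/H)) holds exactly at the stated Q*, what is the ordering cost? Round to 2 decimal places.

Since Q* = (2DS/H)^½, squaring gives Q*²·H = 2DS.
S = Q²H / (2D) = 1,116² × 14.9 / (2 × 42,600) = 217.8086

$217.81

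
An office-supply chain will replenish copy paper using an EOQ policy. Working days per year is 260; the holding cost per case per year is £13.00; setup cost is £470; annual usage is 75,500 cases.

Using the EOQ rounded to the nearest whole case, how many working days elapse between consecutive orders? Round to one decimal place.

8.0 days

Optimal lot size Q* = (2 × 75,500 × £470 / £13)^½ ≈ 2,336.50 → Q = 2,336 cases
Cycle time = (working days × Q)/D = (260 × 2,336) / 75,500 = 8.045 days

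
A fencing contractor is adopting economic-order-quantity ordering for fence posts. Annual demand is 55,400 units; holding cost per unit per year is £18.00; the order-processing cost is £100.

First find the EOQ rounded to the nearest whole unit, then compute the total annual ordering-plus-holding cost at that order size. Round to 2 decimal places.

£14,122.32

Optimal lot size Q* = (2 × 55,400 × £100 / £18)^½ ≈ 784.57 → Q = 785 units
Annual ordering cost = (D/Q)·S = (55,400/785) × 100 = £7,057.32
Annual holding cost  = (Q/2)·H = (785/2) × 18 = £7,065.00
Total = £7,057.32 + £7,065.00 = £14,122.32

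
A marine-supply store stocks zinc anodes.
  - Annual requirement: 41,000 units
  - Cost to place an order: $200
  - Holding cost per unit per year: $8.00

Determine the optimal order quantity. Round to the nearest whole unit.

Q* = √(2·D·S / H) = √(2·41,000·200 / 8) = √2,050,000.0 ≈ 1,431.78

1,432 units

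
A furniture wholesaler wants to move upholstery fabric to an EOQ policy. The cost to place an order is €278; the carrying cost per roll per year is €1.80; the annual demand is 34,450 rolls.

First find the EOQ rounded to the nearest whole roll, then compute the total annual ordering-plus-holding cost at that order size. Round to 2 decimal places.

€5,871.76

Q* = √(2·D·S / H) = √(2·34,450·278 / 1.8) = √10,641,222.2 ≈ 3,262.09 → Q = 3,262 rolls
Orders/yr = 34,450/3,262 = 10.561; ordering cost = 10.561 × €278 = €2,935.96
Average inventory = 3,262/2 = 1631; holding cost = 1631 × €1.8 = €2,935.80
Total = €2,935.96 + €2,935.80 = €5,871.76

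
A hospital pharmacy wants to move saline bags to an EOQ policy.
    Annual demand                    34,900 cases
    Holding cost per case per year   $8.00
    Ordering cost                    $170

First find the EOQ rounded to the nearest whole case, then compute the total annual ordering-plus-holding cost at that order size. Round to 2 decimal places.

$9,743.10

2DS/H = 2·34,900·170/8 = 1,483,250.00
EOQ = √1,483,250.00 ≈ 1,217.89 → Q = 1,218 cases
Annual ordering cost = (D/Q)·S = (34,900/1,218) × 170 = $4,871.10
Annual holding cost  = (Q/2)·H = (1,218/2) × 8 = $4,872.00
Total = $4,871.10 + $4,872.00 = $9,743.10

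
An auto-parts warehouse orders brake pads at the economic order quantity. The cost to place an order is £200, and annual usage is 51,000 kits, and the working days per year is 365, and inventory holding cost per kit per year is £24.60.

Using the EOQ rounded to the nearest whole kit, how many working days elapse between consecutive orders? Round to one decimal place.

6.5 days

2DS/H = 2·51,000·200/24.6 = 829,268.29
EOQ = √829,268.29 ≈ 910.64 → Q = 911 kits
Cycle time = (working days × Q)/D = (365 × 911) / 51,000 = 6.520 days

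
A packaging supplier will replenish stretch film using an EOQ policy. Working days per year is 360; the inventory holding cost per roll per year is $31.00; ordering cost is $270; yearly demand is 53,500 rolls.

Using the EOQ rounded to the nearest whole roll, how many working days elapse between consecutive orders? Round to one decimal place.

6.5 days

Optimal lot size Q* = (2 × 53,500 × $270 / $31)^½ ≈ 965.37 → Q = 965 rolls
T = Q/D × 360 days = 965/53,500 × 360 = 6.493 days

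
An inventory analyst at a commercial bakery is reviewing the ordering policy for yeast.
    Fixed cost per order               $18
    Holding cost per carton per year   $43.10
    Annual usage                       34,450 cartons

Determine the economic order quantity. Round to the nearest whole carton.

Optimal lot size Q* = (2 × 34,450 × $18 / $43.1)^½ ≈ 169.63

170 cartons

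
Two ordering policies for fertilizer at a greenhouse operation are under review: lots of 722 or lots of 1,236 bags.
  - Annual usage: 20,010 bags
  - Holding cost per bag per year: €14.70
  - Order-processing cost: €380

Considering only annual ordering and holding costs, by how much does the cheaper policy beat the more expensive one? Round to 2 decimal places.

€601.74

For each Q, cost = (D/Q)·S + (Q/2)·H.
TC(722) = (20,010/722)×380 + (722/2)×14.7 = €15,838.28
TC(1,236) = (20,010/1,236)×380 + (1,236/2)×14.7 = €15,236.54
Lots of 1,236 are cheaper by €601.74.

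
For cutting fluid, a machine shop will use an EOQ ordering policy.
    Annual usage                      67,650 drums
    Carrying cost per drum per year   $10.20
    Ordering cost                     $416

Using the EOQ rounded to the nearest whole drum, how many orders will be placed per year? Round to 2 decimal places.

Optimal lot size Q* = (2 × 67,650 × $416 / $10.2)^½ ≈ 2,349.07 → Q = 2,349
N = D/Q = 67,650/2,349 ≈ 28.799 orders/yr

28.80 orders per year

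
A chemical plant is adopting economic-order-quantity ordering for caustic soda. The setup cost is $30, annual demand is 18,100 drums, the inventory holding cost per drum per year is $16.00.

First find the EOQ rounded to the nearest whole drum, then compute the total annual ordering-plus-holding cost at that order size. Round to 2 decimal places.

$4,168.46

EOQ = √(2DS/H) = √(2 × 18,100 × 30 / 16)
    = √(67,875.00) ≈ 260.53 → Q = 261 drums
Annual ordering cost = (D/Q)·S = (18,100/261) × 30 = $2,080.46
Annual holding cost  = (Q/2)·H = (261/2) × 16 = $2,088.00
Total = $2,080.46 + $2,088.00 = $4,168.46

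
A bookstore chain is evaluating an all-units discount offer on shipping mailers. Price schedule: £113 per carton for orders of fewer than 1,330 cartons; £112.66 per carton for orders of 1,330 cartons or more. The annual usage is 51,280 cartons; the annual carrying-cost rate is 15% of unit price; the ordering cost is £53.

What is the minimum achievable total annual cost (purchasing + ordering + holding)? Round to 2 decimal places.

£5,790,486.12

H₁ = 15%×£113 = £16.9500;  H₂ = 15%×£112.66 = £16.8990
EOQ₁ = √(2×51,280×53/16.9500) = 566.29  (< 1,330, feasible at tier 1)
EOQ₂ = √(2×51,280×53/16.8990) = 567.15  (< 1,330 → use Q = 1,330 at tier-2 price)
TC(tier 1 (EOQ₁), Q≈566.3) = £5,804,238.69
TC(tier 2, Q≈1,330.0) = £5,790,486.12
Minimum at tier 2: £5,790,486.12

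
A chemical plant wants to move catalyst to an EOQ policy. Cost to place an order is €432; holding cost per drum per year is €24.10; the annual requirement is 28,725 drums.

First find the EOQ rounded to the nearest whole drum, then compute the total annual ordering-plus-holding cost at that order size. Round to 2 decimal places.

€24,456.56

Q* = √(2·D·S / H) = √(2·28,725·432 / 24.1) = √1,029,809.1 ≈ 1,014.80 → Q = 1,015 drums
Ordering: D/Q × S = 28,725/1,015 × €432 = €12,225.81
Holding:  Q/2 × H = 1,015/2 × €24.1 = €12,230.75
Total = €12,225.81 + €12,230.75 = €24,456.56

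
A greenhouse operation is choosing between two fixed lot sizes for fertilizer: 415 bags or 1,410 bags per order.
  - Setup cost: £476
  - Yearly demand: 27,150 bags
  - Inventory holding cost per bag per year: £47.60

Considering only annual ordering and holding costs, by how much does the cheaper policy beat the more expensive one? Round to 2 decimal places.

For each Q, cost = (D/Q)·S + (Q/2)·H.
TC(415) = (27,150/415)×476 + (415/2)×47.6 = £41,017.72
TC(1,410) = (27,150/1,410)×476 + (1,410/2)×47.6 = £42,723.53
Cheaper: Q = 415.  Difference = £1,705.81

£1,705.81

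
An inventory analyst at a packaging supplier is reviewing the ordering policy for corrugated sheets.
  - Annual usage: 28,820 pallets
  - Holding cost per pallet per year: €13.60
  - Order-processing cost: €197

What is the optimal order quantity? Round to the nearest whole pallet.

Q* = √(2·D·S / H) = √(2·28,820·197 / 13.6) = √834,932.4 ≈ 913.75

914 pallets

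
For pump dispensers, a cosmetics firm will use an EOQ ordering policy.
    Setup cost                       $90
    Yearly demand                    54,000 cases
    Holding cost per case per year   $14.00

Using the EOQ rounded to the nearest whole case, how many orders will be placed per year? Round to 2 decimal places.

64.83 orders per year

Q* = √(2·D·S / H) = √(2·54,000·90 / 14) = √694,285.7 ≈ 833.24 → Q = 833
Orders per year = D/Q = 54,000 / 833 = 64.826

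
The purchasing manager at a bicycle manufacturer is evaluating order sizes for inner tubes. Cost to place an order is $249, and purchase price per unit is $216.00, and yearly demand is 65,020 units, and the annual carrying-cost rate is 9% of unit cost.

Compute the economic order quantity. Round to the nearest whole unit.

Holding cost per unit per year: H = 9% × $216 = $19.4400
EOQ = √(2DS/H) = √(2 × 65,020 × 249 / 19.44)
    = √(1,665,635.80) ≈ 1,290.60

1,291 units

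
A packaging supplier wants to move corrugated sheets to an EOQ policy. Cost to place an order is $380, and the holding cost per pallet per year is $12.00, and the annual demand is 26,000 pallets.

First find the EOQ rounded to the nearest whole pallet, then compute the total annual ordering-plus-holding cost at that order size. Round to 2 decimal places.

EOQ = √(2DS/H) = √(2 × 26,000 × 380 / 12)
    = √(1,646,666.67) ≈ 1,283.23 → Q = 1,283 pallets
Annual ordering cost = (D/Q)·S = (26,000/1,283) × 380 = $7,700.70
Annual holding cost  = (Q/2)·H = (1,283/2) × 12 = $7,698.00
Total = $7,700.70 + $7,698.00 = $15,398.70

$15,398.70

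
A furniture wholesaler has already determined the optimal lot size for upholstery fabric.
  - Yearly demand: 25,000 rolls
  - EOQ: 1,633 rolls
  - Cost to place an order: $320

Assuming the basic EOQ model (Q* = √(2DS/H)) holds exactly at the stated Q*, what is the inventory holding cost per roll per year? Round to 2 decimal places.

From Q* = √(2DS/H) ⇒ Q*² = 2DS/H.
H = 2DS / Q² = 2 × 25,000 × 320 / 1,633² = 5.9999

$6.00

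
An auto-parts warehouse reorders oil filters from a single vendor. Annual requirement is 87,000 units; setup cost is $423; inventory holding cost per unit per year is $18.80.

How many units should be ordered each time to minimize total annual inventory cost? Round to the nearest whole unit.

1,979 units

EOQ = √(2DS/H) = √(2 × 87,000 × 423 / 18.8)
    = √(3,915,000.00) ≈ 1,978.64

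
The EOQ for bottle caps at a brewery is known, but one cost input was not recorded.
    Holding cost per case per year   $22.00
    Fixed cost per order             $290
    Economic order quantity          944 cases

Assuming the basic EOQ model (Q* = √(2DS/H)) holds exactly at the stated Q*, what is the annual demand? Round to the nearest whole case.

From Q* = √(2DS/H) ⇒ Q*² = 2DS/H.
D = Q²H / (2S) = 944² × 22 / (2 × 290) = 33,801.71

33,802 cases per year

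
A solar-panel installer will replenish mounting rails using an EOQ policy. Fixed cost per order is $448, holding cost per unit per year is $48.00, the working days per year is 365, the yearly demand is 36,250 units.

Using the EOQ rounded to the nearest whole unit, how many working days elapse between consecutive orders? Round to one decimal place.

8.3 days

2DS/H = 2·36,250·448/48 = 676,666.67
EOQ = √676,666.67 ≈ 822.60 → Q = 823 units
T = Q/D × 365 days = 823/36,250 × 365 = 8.287 days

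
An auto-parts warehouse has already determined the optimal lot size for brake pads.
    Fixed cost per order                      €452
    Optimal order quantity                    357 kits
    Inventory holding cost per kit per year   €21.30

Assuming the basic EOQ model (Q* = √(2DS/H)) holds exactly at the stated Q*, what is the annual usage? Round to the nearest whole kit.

EOQ relation: Q² = 2DS/H, so rearrange for the unknown.
D = Q²H / (2S) = 357² × 21.3 / (2 × 452) = 3,002.95

3,003 kits per year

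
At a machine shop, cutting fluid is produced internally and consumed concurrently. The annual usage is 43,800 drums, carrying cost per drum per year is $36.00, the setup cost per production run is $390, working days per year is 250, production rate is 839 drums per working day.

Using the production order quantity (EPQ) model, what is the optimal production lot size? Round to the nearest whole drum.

Daily demand d = 43,800/250 = 175.200; p = 839; 1 − d/p = 0.79118
EPQ = √(2DS / (H(1 − d/p)))
    = √(2 × 43,800 × 390 / (36 × 0.79118)) ≈ 1,095.21

1,095 drums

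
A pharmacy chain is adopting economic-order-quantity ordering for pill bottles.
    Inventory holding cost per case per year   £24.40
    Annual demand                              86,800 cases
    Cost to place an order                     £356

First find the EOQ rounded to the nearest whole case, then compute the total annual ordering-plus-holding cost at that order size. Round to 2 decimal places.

£38,832.45

Q* = √(2·D·S / H) = √(2·86,800·356 / 24.4) = √2,532,852.5 ≈ 1,591.49 → Q = 1,591 cases
Orders/yr = 86,800/1,591 = 54.557; ordering cost = 54.557 × £356 = £19,422.25
Average inventory = 1,591/2 = 795.5; holding cost = 795.5 × £24.4 = £19,410.20
Total = £19,422.25 + £19,410.20 = £38,832.45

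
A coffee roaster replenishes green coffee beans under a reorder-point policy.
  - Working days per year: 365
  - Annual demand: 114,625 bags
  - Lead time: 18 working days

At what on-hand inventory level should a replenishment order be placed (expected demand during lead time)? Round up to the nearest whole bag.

5,653 bags

Daily demand d = 114,625 / 365 = 314.041 bags/day
Demand during lead time = 314.041 × 18 = 5,652.74
Reorder point = 5,652.74 → round up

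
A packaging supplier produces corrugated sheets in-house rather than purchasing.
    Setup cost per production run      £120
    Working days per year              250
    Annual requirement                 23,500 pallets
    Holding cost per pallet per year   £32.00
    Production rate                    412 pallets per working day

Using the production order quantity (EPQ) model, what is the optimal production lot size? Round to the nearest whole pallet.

478 pallets

d = 23,500/250 = 94.0000 pallets/day;  effective holding cost H(1 − d/p) = 32·(1 − 94.0000/412) = 24.69903
Q* = √(2DS / H_eff) = √(2·23,500·120 / 24.69903) ≈ 477.86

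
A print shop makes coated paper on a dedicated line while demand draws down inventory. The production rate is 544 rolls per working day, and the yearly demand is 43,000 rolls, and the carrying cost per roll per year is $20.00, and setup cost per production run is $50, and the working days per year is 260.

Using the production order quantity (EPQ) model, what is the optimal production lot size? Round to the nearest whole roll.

556 rolls

d = 43,000/260 = 165.3846 rolls/day;  effective holding cost H(1 − d/p) = 20·(1 − 165.3846/544) = 13.91968
Q* = √(2DS / H_eff) = √(2·43,000·50 / 13.91968) ≈ 555.80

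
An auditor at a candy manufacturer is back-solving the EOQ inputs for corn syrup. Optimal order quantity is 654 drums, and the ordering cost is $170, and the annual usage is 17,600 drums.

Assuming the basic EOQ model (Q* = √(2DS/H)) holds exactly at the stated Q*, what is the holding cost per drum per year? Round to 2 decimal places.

From Q* = √(2DS/H) ⇒ Q*² = 2DS/H.
H = 2DS / Q² = 2 × 17,600 × 170 / 654² = 13.9906

$13.99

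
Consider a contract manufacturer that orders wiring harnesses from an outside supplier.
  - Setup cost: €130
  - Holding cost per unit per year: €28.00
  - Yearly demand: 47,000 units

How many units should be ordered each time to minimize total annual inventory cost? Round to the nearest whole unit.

661 units

EOQ = √(2DS/H) = √(2 × 47,000 × 130 / 28)
    = √(436,428.57) ≈ 660.63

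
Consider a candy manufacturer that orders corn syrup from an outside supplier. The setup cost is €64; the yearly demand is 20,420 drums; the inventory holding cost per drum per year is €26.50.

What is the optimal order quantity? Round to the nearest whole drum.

EOQ = √(2DS/H) = √(2 × 20,420 × 64 / 26.5)
    = √(98,632.45) ≈ 314.06

314 drums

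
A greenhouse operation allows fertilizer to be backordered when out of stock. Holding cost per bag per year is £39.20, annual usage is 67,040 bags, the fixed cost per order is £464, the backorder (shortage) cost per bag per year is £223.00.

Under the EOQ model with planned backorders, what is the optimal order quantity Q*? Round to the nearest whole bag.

1,366 bags

Basic EOQ = √(2·67,040·464/39.2) = 1,259.789
Backorder adjustment √((H+b)/b) = √((39.2+223)/223) = 1.0843
Q* = 1,259.789 × 1.0843 ≈ 1,366.04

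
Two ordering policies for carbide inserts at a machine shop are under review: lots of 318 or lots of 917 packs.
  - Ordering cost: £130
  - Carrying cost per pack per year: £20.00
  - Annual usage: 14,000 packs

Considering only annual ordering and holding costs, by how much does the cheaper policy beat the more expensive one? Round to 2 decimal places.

£2,251.46

For each Q, cost = (D/Q)·S + (Q/2)·H.
TC(318) = (14,000/318)×130 + (318/2)×20 = £8,903.27
TC(917) = (14,000/917)×130 + (917/2)×20 = £11,154.73
Lots of 318 are cheaper by £2,251.46.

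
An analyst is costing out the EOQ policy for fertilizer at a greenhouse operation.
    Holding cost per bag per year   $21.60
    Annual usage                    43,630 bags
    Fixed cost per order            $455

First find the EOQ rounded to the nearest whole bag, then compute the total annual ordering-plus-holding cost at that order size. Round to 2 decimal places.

$29,284.66

EOQ = √(2DS/H) = √(2 × 43,630 × 455 / 21.6)
    = √(1,838,115.74) ≈ 1,355.77 → Q = 1,356 bags
Orders/yr = 43,630/1,356 = 32.176; ordering cost = 32.176 × $455 = $14,639.86
Average inventory = 1,356/2 = 678; holding cost = 678 × $21.6 = $14,644.80
Total = $14,639.86 + $14,644.80 = $29,284.66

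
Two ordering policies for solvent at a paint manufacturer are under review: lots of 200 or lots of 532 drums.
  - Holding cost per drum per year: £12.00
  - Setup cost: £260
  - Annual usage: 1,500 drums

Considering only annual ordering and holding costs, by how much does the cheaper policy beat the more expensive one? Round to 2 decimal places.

For each Q, cost = (D/Q)·S + (Q/2)·H.
TC(200) = (1,500/200)×260 + (200/2)×12 = £3,150.00
TC(532) = (1,500/532)×260 + (532/2)×12 = £3,925.08
Cheaper: Q = 200.  Difference = £775.08

£775.08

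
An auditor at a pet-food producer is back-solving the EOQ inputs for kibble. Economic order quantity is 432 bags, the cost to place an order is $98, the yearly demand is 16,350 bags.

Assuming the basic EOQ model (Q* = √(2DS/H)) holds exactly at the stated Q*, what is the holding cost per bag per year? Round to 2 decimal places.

$17.17

EOQ relation: Q² = 2DS/H, so rearrange for the unknown.
H = 2DS / Q² = 2 × 16,350 × 98 / 432² = 17.1714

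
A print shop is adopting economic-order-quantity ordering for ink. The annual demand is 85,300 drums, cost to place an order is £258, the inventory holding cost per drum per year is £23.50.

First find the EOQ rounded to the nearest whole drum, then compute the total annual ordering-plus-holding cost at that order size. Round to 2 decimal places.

£32,161.28

Q* = √(2·D·S / H) = √(2·85,300·258 / 23.5) = √1,872,970.2 ≈ 1,368.57 → Q = 1,369 drums
Annual ordering cost = (D/Q)·S = (85,300/1,369) × 258 = £16,075.53
Annual holding cost  = (Q/2)·H = (1,369/2) × 23.5 = £16,085.75
Total = £16,075.53 + £16,085.75 = £32,161.28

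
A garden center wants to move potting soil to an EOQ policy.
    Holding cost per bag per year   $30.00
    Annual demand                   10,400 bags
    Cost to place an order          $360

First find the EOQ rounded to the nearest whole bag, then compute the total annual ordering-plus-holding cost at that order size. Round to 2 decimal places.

$14,988.00

EOQ = √(2DS/H) = √(2 × 10,400 × 360 / 30)
    = √(249,600.00) ≈ 499.60 → Q = 500 bags
Orders/yr = 10,400/500 = 20.800; ordering cost = 20.800 × $360 = $7,488.00
Average inventory = 500/2 = 250; holding cost = 250 × $30 = $7,500.00
Total = $7,488.00 + $7,500.00 = $14,988.00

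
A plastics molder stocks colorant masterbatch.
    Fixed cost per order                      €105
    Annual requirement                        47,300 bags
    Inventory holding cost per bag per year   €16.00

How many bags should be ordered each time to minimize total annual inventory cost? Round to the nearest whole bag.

788 bags

Optimal lot size Q* = (2 × 47,300 × €105 / €16)^½ ≈ 787.92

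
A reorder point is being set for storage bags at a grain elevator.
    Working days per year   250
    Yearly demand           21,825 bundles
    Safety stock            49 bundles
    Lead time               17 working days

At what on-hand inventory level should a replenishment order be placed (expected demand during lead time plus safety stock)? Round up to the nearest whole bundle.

1,534 bundles

Daily demand d = 21,825 / 250 = 87.300 bundles/day
Demand during lead time = 87.300 × 17 = 1,484.10
Reorder point = 1,484.10 + 49 = 1,533.10 → round up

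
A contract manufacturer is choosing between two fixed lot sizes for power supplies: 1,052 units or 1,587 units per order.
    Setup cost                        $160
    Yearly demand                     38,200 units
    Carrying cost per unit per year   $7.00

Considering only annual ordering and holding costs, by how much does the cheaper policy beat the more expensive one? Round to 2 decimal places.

TC(Q) = (D/Q)S + (Q/2)H
TC(1,052) = (38,200/1,052)×160 + (1,052/2)×7 = $9,491.89
TC(1,587) = (38,200/1,587)×160 + (1,587/2)×7 = $9,405.79
Lots of 1,587 are cheaper by $86.09.

$86.09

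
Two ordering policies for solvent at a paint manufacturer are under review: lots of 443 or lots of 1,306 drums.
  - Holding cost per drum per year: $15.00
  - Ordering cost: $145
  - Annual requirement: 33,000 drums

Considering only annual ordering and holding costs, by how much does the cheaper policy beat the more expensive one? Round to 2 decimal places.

$665.00

For each Q, cost = (D/Q)·S + (Q/2)·H.
TC(443) = (33,000/443)×145 + (443/2)×15 = $14,123.85
TC(1,306) = (33,000/1,306)×145 + (1,306/2)×15 = $13,458.86
Cheaper: Q = 1,306.  Difference = $665.00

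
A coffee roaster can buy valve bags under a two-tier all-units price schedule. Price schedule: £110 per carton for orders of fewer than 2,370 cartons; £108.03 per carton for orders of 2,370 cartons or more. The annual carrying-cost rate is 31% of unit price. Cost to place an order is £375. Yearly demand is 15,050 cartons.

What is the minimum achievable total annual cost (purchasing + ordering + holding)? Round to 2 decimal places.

H₁ = 31%×£110 = £34.1000;  H₂ = 31%×£108.03 = £33.4893
EOQ₁ = √(2×15,050×375/34.1000) = 575.34  (< 2,370, feasible at tier 1)
EOQ₂ = √(2×15,050×375/33.4893) = 580.56  (< 2,370 → use Q = 2,370 at tier-2 price)
TC(tier 1 (EOQ₁), Q≈575.3) = £1,675,118.96
TC(tier 2, Q≈2,370.0) = £1,667,917.65
Minimum at tier 2: £1,667,917.65

£1,667,917.65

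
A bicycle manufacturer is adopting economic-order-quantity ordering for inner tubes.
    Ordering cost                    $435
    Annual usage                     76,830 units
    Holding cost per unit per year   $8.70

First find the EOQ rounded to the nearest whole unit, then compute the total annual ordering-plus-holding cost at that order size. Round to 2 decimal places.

Q* = √(2·D·S / H) = √(2·76,830·435 / 8.7) = √7,683,000.0 ≈ 2,771.82 → Q = 2,772 units
Annual ordering cost = (D/Q)·S = (76,830/2,772) × 435 = $12,056.66
Annual holding cost  = (Q/2)·H = (2,772/2) × 8.7 = $12,058.20
Total = $12,056.66 + $12,058.20 = $24,114.86

$24,114.86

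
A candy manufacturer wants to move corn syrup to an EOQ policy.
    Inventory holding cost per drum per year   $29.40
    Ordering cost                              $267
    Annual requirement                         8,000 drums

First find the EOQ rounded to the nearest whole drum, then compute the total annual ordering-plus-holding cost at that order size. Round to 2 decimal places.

$11,207.00

2DS/H = 2·8,000·267/29.4 = 145,306.12
EOQ = √145,306.12 ≈ 381.19 → Q = 381 drums
Orders/yr = 8,000/381 = 20.997; ordering cost = 20.997 × $267 = $5,606.30
Average inventory = 381/2 = 190.5; holding cost = 190.5 × $29.4 = $5,600.70
Total = $5,606.30 + $5,600.70 = $11,207.00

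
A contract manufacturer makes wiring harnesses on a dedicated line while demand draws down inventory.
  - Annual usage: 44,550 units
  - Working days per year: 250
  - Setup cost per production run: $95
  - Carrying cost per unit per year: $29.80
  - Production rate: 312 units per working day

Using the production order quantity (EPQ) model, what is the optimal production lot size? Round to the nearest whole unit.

814 units

Daily demand d = 44,550/250 = 178.200; p = 312; 1 − d/p = 0.42885
EPQ = √(2DS / (H(1 − d/p)))
    = √(2 × 44,550 × 95 / (29.8 × 0.42885)) ≈ 813.85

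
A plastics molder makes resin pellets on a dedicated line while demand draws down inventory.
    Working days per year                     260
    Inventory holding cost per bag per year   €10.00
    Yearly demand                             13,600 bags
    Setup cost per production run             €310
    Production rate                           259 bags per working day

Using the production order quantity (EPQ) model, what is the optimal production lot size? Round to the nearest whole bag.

d = 13,600/260 = 52.3077 bags/day;  effective holding cost H(1 − d/p) = 10·(1 − 52.3077/259) = 7.98040
Q* = √(2DS / H_eff) = √(2·13,600·310 / 7.98040) ≈ 1,027.91

1,028 bags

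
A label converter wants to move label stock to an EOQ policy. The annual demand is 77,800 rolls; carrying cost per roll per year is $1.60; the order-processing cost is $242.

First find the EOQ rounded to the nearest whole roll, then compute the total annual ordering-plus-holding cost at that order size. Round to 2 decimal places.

Q* = √(2·D·S / H) = √(2·77,800·242 / 1.6) = √23,534,500.0 ≈ 4,851.24 → Q = 4,851 rolls
Ordering: D/Q × S = 77,800/4,851 × $242 = $3,881.18
Holding:  Q/2 × H = 4,851/2 × $1.6 = $3,880.80
Total = $3,881.18 + $3,880.80 = $7,761.98

$7,761.98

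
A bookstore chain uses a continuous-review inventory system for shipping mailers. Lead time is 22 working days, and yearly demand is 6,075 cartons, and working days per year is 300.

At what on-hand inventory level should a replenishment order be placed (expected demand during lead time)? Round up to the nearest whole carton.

446 cartons

Daily demand d = 6,075 / 300 = 20.250 cartons/day
Demand during lead time = 20.250 × 22 = 445.50
Reorder point = 445.50 → round up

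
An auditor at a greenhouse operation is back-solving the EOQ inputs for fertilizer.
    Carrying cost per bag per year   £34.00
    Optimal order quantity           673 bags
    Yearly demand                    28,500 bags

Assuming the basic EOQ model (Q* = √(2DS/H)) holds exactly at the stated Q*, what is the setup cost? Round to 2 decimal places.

£270.17

EOQ relation: Q² = 2DS/H, so rearrange for the unknown.
S = Q²H / (2D) = 673² × 34 / (2 × 28,500) = 270.1682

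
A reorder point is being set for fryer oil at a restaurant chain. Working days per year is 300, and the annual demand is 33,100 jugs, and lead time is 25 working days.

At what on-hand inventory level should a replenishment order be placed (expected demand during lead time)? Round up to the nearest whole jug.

Daily demand d = 33,100 / 300 = 110.333 jugs/day
Demand during lead time = 110.333 × 25 = 2,758.33
Reorder point = 2,758.33 → round up

2,759 jugs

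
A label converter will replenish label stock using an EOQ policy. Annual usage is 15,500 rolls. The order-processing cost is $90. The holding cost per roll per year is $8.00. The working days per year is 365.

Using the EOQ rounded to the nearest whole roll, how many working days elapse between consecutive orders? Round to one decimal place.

EOQ = √(2DS/H) = √(2 × 15,500 × 90 / 8)
    = √(348,750.00) ≈ 590.55 → Q = 591 rolls
T = Q/D × 365 days = 591/15,500 × 365 = 13.917 days

13.9 days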